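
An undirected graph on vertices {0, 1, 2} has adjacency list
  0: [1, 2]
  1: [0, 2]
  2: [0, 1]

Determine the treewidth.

2

A width-2 tree decomposition is:
Bags: B1 = {0, 1, 2}
Tree: (single bag)
With just one bag of size 3, the width is 3 − 1 = 2, so tw(G) ≤ 2. Conversely, {0, 1, 2} is a clique of size 3, and the vertices of any clique must share a bag in every tree decomposition; so some bag has ≥ 3 vertices and tw(G) ≥ 2. Therefore the treewidth is 2.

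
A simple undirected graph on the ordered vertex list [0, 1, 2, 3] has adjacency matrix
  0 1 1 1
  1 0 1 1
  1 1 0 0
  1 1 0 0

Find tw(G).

2

A width-2 tree decomposition is:
Bags: B1 = {0, 1, 3}  B2 = {0, 1, 2}
Tree: B1–B2
Each bag holds 3 vertices, so the decomposition has width 2, which upper-bounds the treewidth. Conversely, {0, 1, 2} is a clique of size 3, and the vertices of any clique must share a bag in every tree decomposition; so some bag has ≥ 3 vertices and tw(G) ≥ 2. Therefore the treewidth is 2.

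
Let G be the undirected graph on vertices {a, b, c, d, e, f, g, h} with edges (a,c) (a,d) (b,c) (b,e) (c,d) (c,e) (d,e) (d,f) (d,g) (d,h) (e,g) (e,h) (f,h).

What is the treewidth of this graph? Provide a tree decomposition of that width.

Treewidth 2.
One optimal decomposition is:
Bags: B1 = {c, d, e}  B2 = {d, e, h}  B3 = {a, c, d}  B4 = {d, e, g}  B5 = {b, c, e}  B6 = {d, f, h}
Tree: B1–B2, B1–B3, B2–B4, B1–B5, B2–B6

The largest bag has 3 vertices, giving width 2; this decomposition certifies tw(G) ≤ 2. For the lower bound, the 3 vertices {a, c, d} are pairwise adjacent, and any tree decomposition puts a clique entirely inside one bag — forcing width ≥ 2. Therefore the treewidth is 2.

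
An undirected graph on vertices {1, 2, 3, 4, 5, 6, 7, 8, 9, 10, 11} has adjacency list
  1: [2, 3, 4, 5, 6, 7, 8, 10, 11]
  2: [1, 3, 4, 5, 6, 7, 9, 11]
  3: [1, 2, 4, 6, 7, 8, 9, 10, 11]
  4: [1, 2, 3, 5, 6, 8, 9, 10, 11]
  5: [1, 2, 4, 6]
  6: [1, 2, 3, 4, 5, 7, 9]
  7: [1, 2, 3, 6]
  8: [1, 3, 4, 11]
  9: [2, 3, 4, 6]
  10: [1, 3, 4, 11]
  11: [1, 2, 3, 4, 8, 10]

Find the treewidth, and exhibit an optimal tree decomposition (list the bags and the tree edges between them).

Treewidth 4.
One optimal decomposition is:
Bags: B1 = {1, 2, 3, 4, 11}  B2 = {1, 2, 3, 4, 6}  B3 = {1, 2, 4, 5, 6}  B4 = {1, 2, 3, 6, 7}  B5 = {1, 3, 4, 8, 11}  B6 = {2, 3, 4, 6, 9}  B7 = {1, 3, 4, 10, 11}
Tree: B1–B2, B2–B3, B2–B4, B1–B5, B2–B6, B5–B7

The largest bag has 5 vertices, giving width 4; this decomposition certifies tw(G) ≤ 4. On the other hand G contains the 5-clique {1, 3, 4, 8, 11}. A clique must lie in a single bag of any decomposition, so no decomposition can have width below 4. Combining the bounds, tw(G) = 4.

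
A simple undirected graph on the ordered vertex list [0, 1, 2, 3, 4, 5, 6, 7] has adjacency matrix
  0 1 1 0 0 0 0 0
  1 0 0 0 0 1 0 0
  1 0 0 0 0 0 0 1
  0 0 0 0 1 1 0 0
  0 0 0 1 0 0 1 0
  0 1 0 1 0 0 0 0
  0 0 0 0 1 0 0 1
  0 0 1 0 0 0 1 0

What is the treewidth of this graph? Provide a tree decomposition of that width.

Each bag holds 3 vertices, so the decomposition has width 2, which upper-bounds the treewidth. Since 7–2–0–1–5–3–4–6–7 is a cycle in G, G is not acyclic. Forests are exactly the graphs of treewidth ≤ 1, so tw(G) ≥ 2. Hence tw(G) = 2 exactly.

Treewidth 2.
Bags: B1 = {0, 2, 7}  B2 = {0, 1, 7}  B3 = {1, 5, 7}  B4 = {3, 5, 7}  B5 = {3, 4, 7}  B6 = {4, 6, 7}
Tree: B1–B2, B2–B3, B3–B4, B4–B5, B5–B6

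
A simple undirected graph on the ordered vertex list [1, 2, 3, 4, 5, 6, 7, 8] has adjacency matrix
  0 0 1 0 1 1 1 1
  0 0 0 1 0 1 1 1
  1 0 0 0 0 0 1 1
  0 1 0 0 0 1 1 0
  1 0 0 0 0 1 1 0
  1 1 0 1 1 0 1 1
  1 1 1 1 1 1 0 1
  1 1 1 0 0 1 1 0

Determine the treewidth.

A width-3 tree decomposition is:
Bags: B1 = {1, 5, 6, 7}  B2 = {1, 6, 7, 8}  B3 = {1, 3, 7, 8}  B4 = {2, 6, 7, 8}  B5 = {2, 4, 6, 7}
Tree: B1–B2, B2–B3, B2–B4, B4–B5
Every bag has size at most 4, so the width is 4 − 1 = 3 and tw(G) ≤ 3. Conversely, {1, 3, 7, 8} is a clique of size 4, and the vertices of any clique must share a bag in every tree decomposition; so some bag has ≥ 4 vertices and tw(G) ≥ 3. Hence tw(G) = 3 exactly.

3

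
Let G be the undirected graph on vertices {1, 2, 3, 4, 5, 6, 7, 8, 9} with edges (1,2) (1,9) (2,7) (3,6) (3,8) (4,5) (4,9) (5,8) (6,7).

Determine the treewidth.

A width-2 tree decomposition is:
Bags: B1 = {1, 2, 9}  B2 = {2, 4, 9}  B3 = {2, 4, 5}  B4 = {2, 5, 8}  B5 = {2, 3, 8}  B6 = {2, 3, 6}  B7 = {2, 6, 7}
Tree: B1–B2, B2–B3, B3–B4, B4–B5, B5–B6, B6–B7
Each bag holds 3 vertices, so the decomposition has width 2, which upper-bounds the treewidth. Since 2–1–9–4–5–8–3–6–7–2 is a cycle in G, G is not acyclic. Forests are exactly the graphs of treewidth ≤ 1, so tw(G) ≥ 2. Combining the bounds, tw(G) = 2.

2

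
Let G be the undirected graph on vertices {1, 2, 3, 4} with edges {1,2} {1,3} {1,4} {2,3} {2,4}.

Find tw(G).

2

A width-2 tree decomposition is:
Bags: B1 = {1, 2, 4}  B2 = {1, 2, 3}
Tree: B1–B2
Each bag holds 3 vertices, so the decomposition has width 2, which upper-bounds the treewidth. Conversely, {1, 2, 3} is a clique of size 3, and the vertices of any clique must share a bag in every tree decomposition; so some bag has ≥ 3 vertices and tw(G) ≥ 2. Hence tw(G) = 2 exactly.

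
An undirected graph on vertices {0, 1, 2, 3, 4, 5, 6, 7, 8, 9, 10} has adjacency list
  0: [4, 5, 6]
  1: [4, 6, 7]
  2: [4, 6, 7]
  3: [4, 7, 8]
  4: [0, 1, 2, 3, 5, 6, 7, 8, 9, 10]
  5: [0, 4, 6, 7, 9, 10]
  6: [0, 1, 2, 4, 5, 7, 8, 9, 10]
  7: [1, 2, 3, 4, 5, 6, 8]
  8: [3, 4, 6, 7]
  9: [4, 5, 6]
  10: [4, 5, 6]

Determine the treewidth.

A width-3 tree decomposition is:
Bags: B1 = {4, 5, 6, 7}  B2 = {1, 4, 6, 7}  B3 = {2, 4, 6, 7}  B4 = {0, 4, 5, 6}  B5 = {4, 6, 7, 8}  B6 = {4, 5, 6, 10}  B7 = {3, 4, 7, 8}  B8 = {4, 5, 6, 9}
Tree: B1–B2, B1–B3, B1–B4, B1–B5, B4–B6, B5–B7, B4–B8
Every bag has size at most 4, so the width is 4 − 1 = 3 and tw(G) ≤ 3. On the other hand G contains the 4-clique {3, 4, 7, 8}. A clique must lie in a single bag of any decomposition, so no decomposition can have width below 3. Combining the bounds, tw(G) = 3.

3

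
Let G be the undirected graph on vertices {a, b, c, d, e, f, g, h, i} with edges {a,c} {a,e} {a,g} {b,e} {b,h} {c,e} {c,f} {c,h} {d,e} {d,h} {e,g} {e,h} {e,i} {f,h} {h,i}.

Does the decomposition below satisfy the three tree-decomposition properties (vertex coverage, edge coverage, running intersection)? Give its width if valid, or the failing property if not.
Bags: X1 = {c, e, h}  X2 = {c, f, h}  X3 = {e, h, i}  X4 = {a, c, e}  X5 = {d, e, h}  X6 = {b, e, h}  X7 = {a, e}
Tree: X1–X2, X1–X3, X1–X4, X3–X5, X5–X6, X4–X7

No — vertex g appears in no bag.

A tree decomposition must satisfy three properties: every vertex lies in some bag; for every edge, both endpoints lie together in some bag; and for every vertex, the bags containing it form a connected subtree. Here vertex g appears in no bag, so the decomposition is invalid.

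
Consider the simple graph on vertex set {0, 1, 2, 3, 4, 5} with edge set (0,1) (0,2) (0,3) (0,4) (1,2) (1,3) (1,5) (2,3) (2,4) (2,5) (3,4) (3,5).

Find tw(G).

3

A width-3 tree decomposition is:
Bags: B1 = {0, 1, 2, 3}  B2 = {1, 2, 3, 5}  B3 = {0, 2, 3, 4}
Tree: B1–B2, B1–B3
Each bag holds 4 vertices, so the decomposition has width 3, which upper-bounds the treewidth. Conversely, {0, 1, 2, 3} is a clique of size 4, and the vertices of any clique must share a bag in every tree decomposition; so some bag has ≥ 4 vertices and tw(G) ≥ 3. Combining the bounds, tw(G) = 3.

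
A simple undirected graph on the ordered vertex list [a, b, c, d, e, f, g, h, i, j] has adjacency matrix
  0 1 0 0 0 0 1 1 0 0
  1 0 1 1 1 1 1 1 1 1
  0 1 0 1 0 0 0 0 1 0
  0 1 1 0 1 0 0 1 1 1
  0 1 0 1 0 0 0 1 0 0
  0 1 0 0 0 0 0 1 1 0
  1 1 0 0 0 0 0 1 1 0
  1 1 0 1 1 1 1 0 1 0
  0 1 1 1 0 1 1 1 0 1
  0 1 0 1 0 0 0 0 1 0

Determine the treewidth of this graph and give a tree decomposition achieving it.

The largest bag has 4 vertices, giving width 3; this decomposition certifies tw(G) ≤ 3. On the other hand G contains the 4-clique {b, d, i, j}. A clique must lie in a single bag of any decomposition, so no decomposition can have width below 3. Therefore the treewidth is 3.

Treewidth 3.
One optimal decomposition is:
Bags: B1 = {b, d, e, h}  B2 = {b, d, h, i}  B3 = {b, c, d, i}  B4 = {b, d, i, j}  B5 = {b, g, h, i}  B6 = {a, b, g, h}  B7 = {b, f, h, i}
Tree: B1–B2, B2–B3, B3–B4, B2–B5, B5–B6, B5–B7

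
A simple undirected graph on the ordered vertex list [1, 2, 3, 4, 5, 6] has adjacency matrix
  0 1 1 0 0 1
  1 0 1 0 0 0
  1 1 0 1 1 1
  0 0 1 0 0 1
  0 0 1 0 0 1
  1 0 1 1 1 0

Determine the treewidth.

2

A width-2 tree decomposition is:
Bags: B1 = {3, 4, 6}  B2 = {1, 3, 6}  B3 = {1, 2, 3}  B4 = {3, 5, 6}
Tree: B1–B2, B2–B3, B1–B4
The largest bag has 3 vertices, giving width 2; this decomposition certifies tw(G) ≤ 2. On the other hand G contains the 3-clique {1, 2, 3}. A clique must lie in a single bag of any decomposition, so no decomposition can have width below 2. Combining the bounds, tw(G) = 2.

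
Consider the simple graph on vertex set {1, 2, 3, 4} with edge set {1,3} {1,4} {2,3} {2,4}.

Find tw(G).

2

A width-2 tree decomposition is:
Bags: B1 = {1, 2, 3}  B2 = {1, 2, 4}
Tree: B1–B2
Every bag has size at most 3, so the width is 3 − 1 = 2 and tw(G) ≤ 2. Since 2–3–1–4–2 is a cycle in G, G is not acyclic. Forests are exactly the graphs of treewidth ≤ 1, so tw(G) ≥ 2. Combining the bounds, tw(G) = 2.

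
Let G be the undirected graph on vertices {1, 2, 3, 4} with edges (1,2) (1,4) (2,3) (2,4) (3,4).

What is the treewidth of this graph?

2

A width-2 tree decomposition is:
Bags: B1 = {1, 2, 4}  B2 = {2, 3, 4}
Tree: B1–B2
Every bag has size at most 3, so the width is 3 − 1 = 2 and tw(G) ≤ 2. Conversely, {1, 2, 4} is a clique of size 3, and the vertices of any clique must share a bag in every tree decomposition; so some bag has ≥ 3 vertices and tw(G) ≥ 2. Combining the bounds, tw(G) = 2.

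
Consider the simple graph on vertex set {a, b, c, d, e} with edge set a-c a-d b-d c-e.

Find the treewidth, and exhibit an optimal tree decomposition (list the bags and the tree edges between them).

Treewidth 1.
One such decomposition:
Bags: B1 = {c, e}  B2 = {a, c}  B3 = {a, d}  B4 = {b, d}
Tree: B1–B2, B2–B3, B3–B4

Each bag holds 2 vertices, so the decomposition has width 1, which upper-bounds the treewidth. Since G has at least one edge (e.g. e–c), it is not an edgeless graph, so tw(G) ≥ 1. Hence tw(G) = 1 exactly.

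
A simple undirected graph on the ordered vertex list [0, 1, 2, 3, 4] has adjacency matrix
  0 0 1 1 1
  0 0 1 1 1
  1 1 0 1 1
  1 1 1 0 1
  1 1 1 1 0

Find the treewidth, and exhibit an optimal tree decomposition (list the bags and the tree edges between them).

Treewidth 3.
One such decomposition:
Bags: B1 = {0, 2, 3, 4}  B2 = {1, 2, 3, 4}
Tree: B1–B2

The largest bag has 4 vertices, giving width 3; this decomposition certifies tw(G) ≤ 3. Conversely, {0, 2, 3, 4} is a clique of size 4, and the vertices of any clique must share a bag in every tree decomposition; so some bag has ≥ 4 vertices and tw(G) ≥ 3. Therefore the treewidth is 3.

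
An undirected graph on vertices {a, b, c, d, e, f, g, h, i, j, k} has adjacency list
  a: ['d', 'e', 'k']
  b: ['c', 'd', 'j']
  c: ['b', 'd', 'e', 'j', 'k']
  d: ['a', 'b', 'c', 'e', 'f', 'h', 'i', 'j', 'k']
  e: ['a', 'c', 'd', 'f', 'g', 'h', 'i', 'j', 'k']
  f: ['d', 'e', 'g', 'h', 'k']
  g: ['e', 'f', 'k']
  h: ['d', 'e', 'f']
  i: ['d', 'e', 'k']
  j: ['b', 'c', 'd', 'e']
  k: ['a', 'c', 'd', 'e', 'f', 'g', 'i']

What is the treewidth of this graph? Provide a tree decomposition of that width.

The largest bag has 4 vertices, giving width 3; this decomposition certifies tw(G) ≤ 3. On the other hand G contains the 4-clique {c, d, e, j}. A clique must lie in a single bag of any decomposition, so no decomposition can have width below 3. Combining the bounds, tw(G) = 3.

Treewidth 3.
One optimal decomposition is:
Bags: B1 = {c, d, e, k}  B2 = {a, d, e, k}  B3 = {c, d, e, j}  B4 = {d, e, f, k}  B5 = {d, e, f, h}  B6 = {b, c, d, j}  B7 = {e, f, g, k}  B8 = {d, e, i, k}
Tree: B1–B2, B1–B3, B2–B4, B4–B5, B3–B6, B4–B7, B1–B8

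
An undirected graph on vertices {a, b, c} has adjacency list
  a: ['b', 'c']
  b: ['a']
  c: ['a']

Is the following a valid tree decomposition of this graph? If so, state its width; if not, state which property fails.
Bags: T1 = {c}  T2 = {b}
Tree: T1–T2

A tree decomposition must satisfy three properties: every vertex lies in some bag; for every edge, both endpoints lie together in some bag; and for every vertex, the bags containing it form a connected subtree. Here vertex a appears in no bag, so the decomposition is invalid.

No — vertex a appears in no bag.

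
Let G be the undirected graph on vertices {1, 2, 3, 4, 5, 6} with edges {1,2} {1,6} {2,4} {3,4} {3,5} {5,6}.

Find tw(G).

A width-2 tree decomposition is:
Bags: B1 = {1, 2, 4}  B2 = {1, 3, 4}  B3 = {1, 3, 5}  B4 = {1, 5, 6}
Tree: B1–B2, B2–B3, B3–B4
The largest bag has 3 vertices, giving width 2; this decomposition certifies tw(G) ≤ 2. For the lower bound, G contains the cycle 1–2–4–3–5–6–1, so G is not a forest; only forests have treewidth ≤ 1, hence tw(G) ≥ 2. Combining the bounds, tw(G) = 2.

2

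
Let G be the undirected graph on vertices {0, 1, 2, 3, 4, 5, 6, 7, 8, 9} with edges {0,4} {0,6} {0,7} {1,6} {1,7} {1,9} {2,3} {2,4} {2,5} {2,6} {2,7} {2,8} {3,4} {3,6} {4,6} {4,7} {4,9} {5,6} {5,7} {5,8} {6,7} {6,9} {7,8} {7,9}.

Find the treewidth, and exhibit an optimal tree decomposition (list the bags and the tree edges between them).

Each bag holds 4 vertices, so the decomposition has width 3, which upper-bounds the treewidth. For the lower bound, the 4 vertices {2, 5, 7, 8} are pairwise adjacent, and any tree decomposition puts a clique entirely inside one bag — forcing width ≥ 3. The upper and lower bounds meet at 3, so that is the treewidth.

Treewidth 3.
One optimal decomposition is:
Bags: B1 = {2, 4, 6, 7}  B2 = {2, 3, 4, 6}  B3 = {0, 4, 6, 7}  B4 = {4, 6, 7, 9}  B5 = {2, 5, 6, 7}  B6 = {2, 5, 7, 8}  B7 = {1, 6, 7, 9}
Tree: B1–B2, B1–B3, B3–B4, B1–B5, B5–B6, B4–B7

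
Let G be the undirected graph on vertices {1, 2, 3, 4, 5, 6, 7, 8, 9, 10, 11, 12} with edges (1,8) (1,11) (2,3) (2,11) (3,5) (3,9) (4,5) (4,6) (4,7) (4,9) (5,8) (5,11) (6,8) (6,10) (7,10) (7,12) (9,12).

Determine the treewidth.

A width-3 tree decomposition is:
Bags: B1 = {1, 2, 8, 11}  B2 = {2, 5, 8, 11}  B3 = {2, 3, 5, 8}  B4 = {3, 5, 6, 8}  B5 = {3, 4, 5, 6}  B6 = {3, 4, 6, 9}  B7 = {4, 6, 9, 10}  B8 = {4, 7, 9, 10}  B9 = {7, 9, 10, 12}
Tree: B1–B2, B2–B3, B3–B4, B4–B5, B5–B6, B6–B7, B7–B8, B8–B9
Each bag holds 4 vertices, so the decomposition has width 3, which upper-bounds the treewidth. For the lower bound: the 4 vertex sets {1,2,11}, {8}, {5}, {3,4,6,9} are disjoint, each induces a connected subgraph, and every pair is joined by at least one edge of G. Contracting each set to a single vertex therefore yields K_{4} as a minor, and since treewidth is minor-monotone, tw(G) ≥ tw(K_{4}) = 3. Therefore the treewidth is 3.

3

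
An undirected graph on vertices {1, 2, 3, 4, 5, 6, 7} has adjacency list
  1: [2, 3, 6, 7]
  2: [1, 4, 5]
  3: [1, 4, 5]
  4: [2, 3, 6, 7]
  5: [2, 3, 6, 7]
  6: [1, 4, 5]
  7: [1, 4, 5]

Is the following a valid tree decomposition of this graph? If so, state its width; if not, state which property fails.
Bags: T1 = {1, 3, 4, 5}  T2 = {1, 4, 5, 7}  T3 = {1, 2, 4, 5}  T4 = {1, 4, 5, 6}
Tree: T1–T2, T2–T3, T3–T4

Every vertex of G appears in some bag (union = {1, 2, 3, 4, 5, 6, 7}); every edge is covered by a bag; and for each vertex v the set of bags containing v is connected in the bag tree. The decomposition is therefore valid. The largest bag has 4 vertices, so the width is 3.

Yes; width 3.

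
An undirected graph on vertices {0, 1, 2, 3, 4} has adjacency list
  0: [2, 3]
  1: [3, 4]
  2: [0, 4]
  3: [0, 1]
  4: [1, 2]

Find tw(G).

2

A width-2 tree decomposition is:
Bags: B1 = {0, 2, 4}  B2 = {0, 3, 4}  B3 = {1, 3, 4}
Tree: B1–B2, B2–B3
The largest bag has 3 vertices, giving width 2; this decomposition certifies tw(G) ≤ 2. Since 4–2–0–3–1–4 is a cycle in G, G is not acyclic. Forests are exactly the graphs of treewidth ≤ 1, so tw(G) ≥ 2. Therefore the treewidth is 2.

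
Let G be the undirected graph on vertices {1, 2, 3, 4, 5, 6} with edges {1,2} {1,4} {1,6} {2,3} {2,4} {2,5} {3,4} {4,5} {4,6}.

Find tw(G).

A width-2 tree decomposition is:
Bags: B1 = {1, 2, 4}  B2 = {1, 4, 6}  B3 = {2, 3, 4}  B4 = {2, 4, 5}
Tree: B1–B2, B1–B3, B1–B4
Each bag holds 3 vertices, so the decomposition has width 2, which upper-bounds the treewidth. For the lower bound, the 3 vertices {1, 2, 4} are pairwise adjacent, and any tree decomposition puts a clique entirely inside one bag — forcing width ≥ 2. Hence tw(G) = 2 exactly.

2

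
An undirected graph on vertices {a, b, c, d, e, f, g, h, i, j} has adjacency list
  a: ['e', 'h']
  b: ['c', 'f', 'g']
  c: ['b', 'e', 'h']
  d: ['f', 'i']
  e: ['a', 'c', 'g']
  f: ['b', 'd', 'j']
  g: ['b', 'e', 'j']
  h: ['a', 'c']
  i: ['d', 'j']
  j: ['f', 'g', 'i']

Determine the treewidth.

2

A width-2 tree decomposition is:
Bags: B1 = {a, c, h}  B2 = {a, c, e}  B3 = {b, c, e}  B4 = {b, e, g}  B5 = {b, f, g}  B6 = {f, g, j}  B7 = {d, f, j}  B8 = {d, i, j}
Tree: B1–B2, B2–B3, B3–B4, B4–B5, B5–B6, B6–B7, B7–B8
Every bag has size at most 3, so the width is 3 − 1 = 2 and tw(G) ≤ 2. For the lower bound, G contains the cycle h–a–e–c–h, so G is not a forest; only forests have treewidth ≤ 1, hence tw(G) ≥ 2. The upper and lower bounds meet at 2, so that is the treewidth.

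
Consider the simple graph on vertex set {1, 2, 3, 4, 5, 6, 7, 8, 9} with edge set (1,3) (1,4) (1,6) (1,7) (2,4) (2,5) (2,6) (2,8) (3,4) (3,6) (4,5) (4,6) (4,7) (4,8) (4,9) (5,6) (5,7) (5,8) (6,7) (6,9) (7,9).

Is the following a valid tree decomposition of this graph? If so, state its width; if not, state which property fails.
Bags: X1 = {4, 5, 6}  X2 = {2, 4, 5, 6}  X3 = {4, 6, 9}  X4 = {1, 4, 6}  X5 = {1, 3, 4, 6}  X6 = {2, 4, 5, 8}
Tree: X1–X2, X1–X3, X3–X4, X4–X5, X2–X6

A tree decomposition must satisfy three properties: every vertex lies in some bag; for every edge, both endpoints lie together in some bag; and for every vertex, the bags containing it form a connected subtree. Here vertex 7 appears in no bag, so the decomposition is invalid.

No — vertex 7 appears in no bag.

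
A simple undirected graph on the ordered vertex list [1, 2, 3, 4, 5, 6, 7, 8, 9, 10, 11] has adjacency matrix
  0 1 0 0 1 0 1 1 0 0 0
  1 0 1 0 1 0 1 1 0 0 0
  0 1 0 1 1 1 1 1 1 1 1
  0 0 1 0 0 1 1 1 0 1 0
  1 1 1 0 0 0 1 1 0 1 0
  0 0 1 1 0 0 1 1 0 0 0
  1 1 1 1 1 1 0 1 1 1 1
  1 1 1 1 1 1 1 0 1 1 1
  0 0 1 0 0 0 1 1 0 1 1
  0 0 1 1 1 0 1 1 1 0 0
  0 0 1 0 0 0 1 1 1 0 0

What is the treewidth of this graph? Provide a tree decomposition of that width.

Treewidth 4.
One optimal decomposition is:
Bags: B1 = {2, 3, 5, 7, 8}  B2 = {3, 5, 7, 8, 10}  B3 = {3, 7, 8, 9, 10}  B4 = {3, 4, 7, 8, 10}  B5 = {3, 4, 6, 7, 8}  B6 = {1, 2, 5, 7, 8}  B7 = {3, 7, 8, 9, 11}
Tree: B1–B2, B2–B3, B2–B4, B4–B5, B1–B6, B3–B7

Each bag holds 5 vertices, so the decomposition has width 4, which upper-bounds the treewidth. Conversely, {1, 2, 5, 7, 8} is a clique of size 5, and the vertices of any clique must share a bag in every tree decomposition; so some bag has ≥ 5 vertices and tw(G) ≥ 4. Combining the bounds, tw(G) = 4.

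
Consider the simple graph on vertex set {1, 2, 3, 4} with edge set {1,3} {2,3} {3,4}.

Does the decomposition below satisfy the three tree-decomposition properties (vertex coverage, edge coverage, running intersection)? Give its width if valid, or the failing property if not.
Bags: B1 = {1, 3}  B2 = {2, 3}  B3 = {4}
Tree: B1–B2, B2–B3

No — edge (3,4) lies in no bag.

A tree decomposition must satisfy three properties: every vertex lies in some bag; for every edge, both endpoints lie together in some bag; and for every vertex, the bags containing it form a connected subtree. Here edge (3,4) lies in no bag, so the decomposition is invalid.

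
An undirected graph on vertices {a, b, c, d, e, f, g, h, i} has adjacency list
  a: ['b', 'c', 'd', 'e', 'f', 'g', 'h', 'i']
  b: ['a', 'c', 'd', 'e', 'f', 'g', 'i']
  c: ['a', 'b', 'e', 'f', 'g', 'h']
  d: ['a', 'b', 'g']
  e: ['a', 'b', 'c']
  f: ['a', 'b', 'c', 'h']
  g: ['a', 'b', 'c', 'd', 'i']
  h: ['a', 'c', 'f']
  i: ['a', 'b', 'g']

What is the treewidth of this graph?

A width-3 tree decomposition is:
Bags: B1 = {a, b, c, g}  B2 = {a, b, c, e}  B3 = {a, b, d, g}  B4 = {a, b, c, f}  B5 = {a, c, f, h}  B6 = {a, b, g, i}
Tree: B1–B2, B1–B3, B2–B4, B4–B5, B3–B6
The largest bag has 4 vertices, giving width 3; this decomposition certifies tw(G) ≤ 3. Conversely, {a, c, f, h} is a clique of size 4, and the vertices of any clique must share a bag in every tree decomposition; so some bag has ≥ 4 vertices and tw(G) ≥ 3. The upper and lower bounds meet at 3, so that is the treewidth.

3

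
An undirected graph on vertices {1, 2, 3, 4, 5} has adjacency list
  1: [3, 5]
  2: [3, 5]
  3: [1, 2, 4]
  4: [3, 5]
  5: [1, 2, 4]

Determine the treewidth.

2

A width-2 tree decomposition is:
Bags: B1 = {2, 3, 5}  B2 = {1, 3, 5}  B3 = {3, 4, 5}
Tree: B1–B2, B2–B3
Every bag has size at most 3, so the width is 3 − 1 = 2 and tw(G) ≤ 2. The edges 2–5–1–3–2 form a cycle, so G is not a tree and its treewidth is at least 2. The upper and lower bounds meet at 2, so that is the treewidth.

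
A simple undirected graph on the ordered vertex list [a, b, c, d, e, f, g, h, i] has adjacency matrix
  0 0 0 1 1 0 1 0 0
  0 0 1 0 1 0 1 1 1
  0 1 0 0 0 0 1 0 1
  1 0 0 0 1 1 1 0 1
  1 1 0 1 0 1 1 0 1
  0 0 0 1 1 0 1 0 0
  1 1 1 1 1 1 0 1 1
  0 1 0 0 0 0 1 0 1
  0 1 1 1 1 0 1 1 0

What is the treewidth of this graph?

A width-3 tree decomposition is:
Bags: B1 = {a, d, e, g}  B2 = {d, e, g, i}  B3 = {b, e, g, i}  B4 = {b, g, h, i}  B5 = {d, e, f, g}  B6 = {b, c, g, i}
Tree: B1–B2, B2–B3, B3–B4, B2–B5, B4–B6
Each bag holds 4 vertices, so the decomposition has width 3, which upper-bounds the treewidth. On the other hand G contains the 4-clique {a, d, e, g}. A clique must lie in a single bag of any decomposition, so no decomposition can have width below 3. Hence tw(G) = 3 exactly.

3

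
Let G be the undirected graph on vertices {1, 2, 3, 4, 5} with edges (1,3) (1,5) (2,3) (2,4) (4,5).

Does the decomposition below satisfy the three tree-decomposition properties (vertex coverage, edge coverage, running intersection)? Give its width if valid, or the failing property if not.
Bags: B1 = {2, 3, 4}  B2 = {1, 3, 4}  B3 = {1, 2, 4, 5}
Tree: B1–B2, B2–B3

A tree decomposition must satisfy three properties: every vertex lies in some bag; for every edge, both endpoints lie together in some bag; and for every vertex, the bags containing it form a connected subtree. Here bags containing vertex 2 are not connected in the tree, so the decomposition is invalid.

No — bags containing vertex 2 are not connected in the tree.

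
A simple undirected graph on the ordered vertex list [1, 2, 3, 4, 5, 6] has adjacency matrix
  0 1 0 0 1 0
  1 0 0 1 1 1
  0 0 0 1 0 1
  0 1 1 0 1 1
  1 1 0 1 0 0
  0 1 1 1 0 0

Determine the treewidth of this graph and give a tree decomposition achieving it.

Treewidth 2.
One optimal decomposition is:
Bags: B1 = {2, 4, 6}  B2 = {3, 4, 6}  B3 = {2, 4, 5}  B4 = {1, 2, 5}
Tree: B1–B2, B1–B3, B3–B4

The largest bag has 3 vertices, giving width 2; this decomposition certifies tw(G) ≤ 2. Conversely, {1, 2, 5} is a clique of size 3, and the vertices of any clique must share a bag in every tree decomposition; so some bag has ≥ 3 vertices and tw(G) ≥ 2. Combining the bounds, tw(G) = 2.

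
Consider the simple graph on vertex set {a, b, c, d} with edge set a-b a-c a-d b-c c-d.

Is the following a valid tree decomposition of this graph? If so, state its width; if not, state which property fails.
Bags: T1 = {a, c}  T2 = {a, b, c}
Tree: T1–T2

No — vertex d appears in no bag.

A tree decomposition must satisfy three properties: every vertex lies in some bag; for every edge, both endpoints lie together in some bag; and for every vertex, the bags containing it form a connected subtree. Here vertex d appears in no bag, so the decomposition is invalid.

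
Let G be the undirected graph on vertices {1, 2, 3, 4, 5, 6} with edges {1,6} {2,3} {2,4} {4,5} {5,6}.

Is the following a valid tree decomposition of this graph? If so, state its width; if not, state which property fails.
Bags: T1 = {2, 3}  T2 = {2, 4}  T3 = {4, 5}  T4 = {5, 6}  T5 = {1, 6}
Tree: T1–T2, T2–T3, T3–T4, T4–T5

Yes; width 1.

Every vertex of G appears in some bag (union = {1, 2, 3, 4, 5, 6}); every edge is covered by a bag; and for each vertex v the set of bags containing v is connected in the bag tree. The decomposition is therefore valid. The largest bag has 2 vertices, so the width is 1.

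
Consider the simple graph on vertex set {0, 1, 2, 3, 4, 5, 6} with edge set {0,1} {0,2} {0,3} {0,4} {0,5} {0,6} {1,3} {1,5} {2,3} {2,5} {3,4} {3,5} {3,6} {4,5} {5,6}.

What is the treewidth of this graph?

A width-3 tree decomposition is:
Bags: B1 = {0, 3, 5, 6}  B2 = {0, 2, 3, 5}  B3 = {0, 1, 3, 5}  B4 = {0, 3, 4, 5}
Tree: B1–B2, B1–B3, B3–B4
The largest bag has 4 vertices, giving width 3; this decomposition certifies tw(G) ≤ 3. On the other hand G contains the 4-clique {0, 1, 3, 5}. A clique must lie in a single bag of any decomposition, so no decomposition can have width below 3. Therefore the treewidth is 3.

3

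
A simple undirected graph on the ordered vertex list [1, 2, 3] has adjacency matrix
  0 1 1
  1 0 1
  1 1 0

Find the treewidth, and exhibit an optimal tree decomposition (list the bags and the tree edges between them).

Treewidth 2.
One such decomposition:
Bags: B1 = {1, 2, 3}
Tree: (single bag)

With just one bag of size 3, the width is 3 − 1 = 2, so tw(G) ≤ 2. For the lower bound, the 3 vertices {1, 2, 3} are pairwise adjacent, and any tree decomposition puts a clique entirely inside one bag — forcing width ≥ 2. Combining the bounds, tw(G) = 2.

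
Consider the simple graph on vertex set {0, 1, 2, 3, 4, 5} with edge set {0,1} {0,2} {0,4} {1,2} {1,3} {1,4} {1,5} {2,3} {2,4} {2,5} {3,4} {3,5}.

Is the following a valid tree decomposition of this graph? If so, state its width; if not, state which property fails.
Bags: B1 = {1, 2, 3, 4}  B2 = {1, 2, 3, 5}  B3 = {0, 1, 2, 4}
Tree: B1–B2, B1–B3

Yes; width 3.

Checking the three conditions: (i) the bags cover all of {0, 1, 2, 3, 4, 5}; (ii) for each edge, some bag contains both endpoints; (iii) the bags containing any fixed vertex form a subtree. All hold, so the decomposition is valid with width 4 − 1 = 3.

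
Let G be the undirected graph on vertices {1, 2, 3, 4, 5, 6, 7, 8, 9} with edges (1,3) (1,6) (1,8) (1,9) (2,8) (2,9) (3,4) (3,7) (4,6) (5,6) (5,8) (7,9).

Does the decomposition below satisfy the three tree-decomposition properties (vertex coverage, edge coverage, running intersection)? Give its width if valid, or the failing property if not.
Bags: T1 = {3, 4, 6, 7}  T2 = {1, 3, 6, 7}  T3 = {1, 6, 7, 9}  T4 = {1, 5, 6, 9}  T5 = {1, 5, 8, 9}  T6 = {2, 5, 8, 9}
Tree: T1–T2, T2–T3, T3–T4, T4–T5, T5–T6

Yes; width 3.

Every vertex of G appears in some bag (union = {1, 2, 3, 4, 5, 6, 7, 8, 9}); every edge is covered by a bag; and for each vertex v the set of bags containing v is connected in the bag tree. The decomposition is therefore valid. The largest bag has 4 vertices, so the width is 3.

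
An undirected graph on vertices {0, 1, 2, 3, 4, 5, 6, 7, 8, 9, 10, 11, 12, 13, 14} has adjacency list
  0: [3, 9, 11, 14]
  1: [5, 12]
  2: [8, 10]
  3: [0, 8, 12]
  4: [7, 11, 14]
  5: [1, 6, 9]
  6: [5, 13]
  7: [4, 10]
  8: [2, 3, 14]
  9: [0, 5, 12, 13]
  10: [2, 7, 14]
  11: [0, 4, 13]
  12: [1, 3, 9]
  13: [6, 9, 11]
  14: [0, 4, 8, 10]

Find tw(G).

3

A width-3 tree decomposition is:
Bags: B1 = {2, 4, 7, 10}  B2 = {2, 4, 10, 14}  B3 = {2, 4, 8, 14}  B4 = {4, 8, 11, 14}  B5 = {0, 8, 11, 14}  B6 = {0, 3, 8, 11}  B7 = {0, 3, 11, 13}  B8 = {0, 3, 9, 13}  B9 = {3, 9, 12, 13}  B10 = {6, 9, 12, 13}  B11 = {5, 6, 9, 12}  B12 = {1, 5, 6, 12}
Tree: B1–B2, B2–B3, B3–B4, B4–B5, B5–B6, B6–B7, B7–B8, B8–B9, B9–B10, B10–B11, B11–B12
The largest bag has 4 vertices, giving width 3; this decomposition certifies tw(G) ≤ 3. For the lower bound: the 4 vertex sets {2,7,10}, {4}, {14}, {0,3,8,11} are disjoint, each induces a connected subgraph, and every pair is joined by at least one edge of G. Contracting each set to a single vertex therefore yields K_{4} as a minor, and since treewidth is minor-monotone, tw(G) ≥ tw(K_{4}) = 3. Hence tw(G) = 3 exactly.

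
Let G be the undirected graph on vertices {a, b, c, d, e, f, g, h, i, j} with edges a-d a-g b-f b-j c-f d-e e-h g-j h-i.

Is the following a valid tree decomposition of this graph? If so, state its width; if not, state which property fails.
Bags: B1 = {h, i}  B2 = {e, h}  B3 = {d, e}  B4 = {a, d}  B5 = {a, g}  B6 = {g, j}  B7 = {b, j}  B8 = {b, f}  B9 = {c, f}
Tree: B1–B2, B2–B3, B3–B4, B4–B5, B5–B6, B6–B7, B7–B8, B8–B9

Checking the three conditions: (i) the bags cover all of {a, b, c, d, e, f, g, h, i, j}; (ii) for each edge, some bag contains both endpoints; (iii) the bags containing any fixed vertex form a subtree. All hold, so the decomposition is valid with width 2 − 1 = 1.

Yes; width 1.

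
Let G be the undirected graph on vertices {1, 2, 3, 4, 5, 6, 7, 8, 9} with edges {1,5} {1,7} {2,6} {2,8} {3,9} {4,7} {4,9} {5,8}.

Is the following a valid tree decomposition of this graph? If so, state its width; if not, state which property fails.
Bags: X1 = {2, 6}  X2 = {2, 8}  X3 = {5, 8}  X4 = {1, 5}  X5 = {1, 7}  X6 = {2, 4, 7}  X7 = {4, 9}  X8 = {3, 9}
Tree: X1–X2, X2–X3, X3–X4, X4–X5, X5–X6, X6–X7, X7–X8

No — bags containing vertex 2 are not connected in the tree.

A tree decomposition must satisfy three properties: every vertex lies in some bag; for every edge, both endpoints lie together in some bag; and for every vertex, the bags containing it form a connected subtree. Here bags containing vertex 2 are not connected in the tree, so the decomposition is invalid.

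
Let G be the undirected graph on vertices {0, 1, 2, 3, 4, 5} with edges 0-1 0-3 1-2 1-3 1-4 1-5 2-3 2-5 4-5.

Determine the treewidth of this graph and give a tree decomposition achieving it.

Treewidth 2.
One optimal decomposition is:
Bags: B1 = {1, 2, 5}  B2 = {1, 4, 5}  B3 = {1, 2, 3}  B4 = {0, 1, 3}
Tree: B1–B2, B1–B3, B3–B4

Each bag holds 3 vertices, so the decomposition has width 2, which upper-bounds the treewidth. For the lower bound, the 3 vertices {0, 1, 3} are pairwise adjacent, and any tree decomposition puts a clique entirely inside one bag — forcing width ≥ 2. Combining the bounds, tw(G) = 2.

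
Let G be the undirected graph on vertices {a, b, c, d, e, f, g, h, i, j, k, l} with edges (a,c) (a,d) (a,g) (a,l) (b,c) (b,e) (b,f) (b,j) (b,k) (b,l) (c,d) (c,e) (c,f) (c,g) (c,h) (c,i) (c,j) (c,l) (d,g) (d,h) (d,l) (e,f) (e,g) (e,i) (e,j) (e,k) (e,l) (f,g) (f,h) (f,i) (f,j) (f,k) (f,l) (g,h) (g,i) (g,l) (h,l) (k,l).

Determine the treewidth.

4

A width-4 tree decomposition is:
Bags: B1 = {c, e, f, g, l}  B2 = {b, c, e, f, l}  B3 = {b, c, e, f, j}  B4 = {c, e, f, g, i}  B5 = {c, f, g, h, l}  B6 = {c, d, g, h, l}  B7 = {a, c, d, g, l}  B8 = {b, e, f, k, l}
Tree: B1–B2, B2–B3, B1–B4, B1–B5, B5–B6, B6–B7, B2–B8
The largest bag has 5 vertices, giving width 4; this decomposition certifies tw(G) ≤ 4. Conversely, {c, d, g, h, l} is a clique of size 5, and the vertices of any clique must share a bag in every tree decomposition; so some bag has ≥ 5 vertices and tw(G) ≥ 4. Hence tw(G) = 4 exactly.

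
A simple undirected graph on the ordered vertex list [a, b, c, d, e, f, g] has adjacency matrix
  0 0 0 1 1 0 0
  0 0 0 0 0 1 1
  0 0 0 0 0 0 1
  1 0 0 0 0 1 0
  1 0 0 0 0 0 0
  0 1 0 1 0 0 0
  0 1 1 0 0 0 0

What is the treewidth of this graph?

1

A width-1 tree decomposition is:
Bags: B1 = {a, e}  B2 = {a, d}  B3 = {d, f}  B4 = {b, f}  B5 = {b, g}  B6 = {c, g}
Tree: B1–B2, B2–B3, B3–B4, B4–B5, B5–B6
The largest bag has 2 vertices, giving width 1; this decomposition certifies tw(G) ≤ 1. Since G has at least one edge (e.g. e–a), it is not an edgeless graph, so tw(G) ≥ 1. Therefore the treewidth is 1.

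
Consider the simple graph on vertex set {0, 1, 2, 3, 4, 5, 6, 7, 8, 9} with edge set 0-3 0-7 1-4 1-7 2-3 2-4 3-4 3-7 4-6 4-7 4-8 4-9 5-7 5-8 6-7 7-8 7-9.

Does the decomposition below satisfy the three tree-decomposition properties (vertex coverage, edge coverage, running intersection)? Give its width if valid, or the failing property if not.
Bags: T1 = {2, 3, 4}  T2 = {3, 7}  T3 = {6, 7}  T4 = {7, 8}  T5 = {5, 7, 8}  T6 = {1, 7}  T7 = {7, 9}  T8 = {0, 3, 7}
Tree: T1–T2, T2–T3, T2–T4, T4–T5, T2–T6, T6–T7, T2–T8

No — edge (4,7) lies in no bag.

A tree decomposition must satisfy three properties: every vertex lies in some bag; for every edge, both endpoints lie together in some bag; and for every vertex, the bags containing it form a connected subtree. Here edge (4,7) lies in no bag, so the decomposition is invalid.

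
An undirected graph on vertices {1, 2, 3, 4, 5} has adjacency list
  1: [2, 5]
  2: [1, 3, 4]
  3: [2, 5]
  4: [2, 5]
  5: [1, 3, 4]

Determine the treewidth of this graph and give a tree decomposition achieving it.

Treewidth 2.
Bags: B1 = {1, 2, 5}  B2 = {2, 3, 5}  B3 = {2, 4, 5}
Tree: B1–B2, B2–B3

The largest bag has 3 vertices, giving width 2; this decomposition certifies tw(G) ≤ 2. Since 2–1–5–3–2 is a cycle in G, G is not acyclic. Forests are exactly the graphs of treewidth ≤ 1, so tw(G) ≥ 2. The upper and lower bounds meet at 2, so that is the treewidth.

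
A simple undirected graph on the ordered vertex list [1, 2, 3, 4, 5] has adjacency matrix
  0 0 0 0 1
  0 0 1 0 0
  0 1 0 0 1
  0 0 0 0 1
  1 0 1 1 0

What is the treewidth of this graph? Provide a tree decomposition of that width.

Treewidth 1.
Bags: B1 = {1, 5}  B2 = {3, 5}  B3 = {2, 3}  B4 = {4, 5}
Tree: B1–B2, B2–B3, B1–B4

The largest bag has 2 vertices, giving width 1; this decomposition certifies tw(G) ≤ 1. Since G has at least one edge (e.g. 1–5), it is not an edgeless graph, so tw(G) ≥ 1. Hence tw(G) = 1 exactly.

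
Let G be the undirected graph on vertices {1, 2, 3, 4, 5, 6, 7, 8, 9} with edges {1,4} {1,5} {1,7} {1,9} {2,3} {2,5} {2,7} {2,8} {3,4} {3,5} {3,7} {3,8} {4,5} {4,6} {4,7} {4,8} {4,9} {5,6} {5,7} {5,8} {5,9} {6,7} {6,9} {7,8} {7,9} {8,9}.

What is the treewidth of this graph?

A width-4 tree decomposition is:
Bags: B1 = {3, 4, 5, 7, 8}  B2 = {4, 5, 7, 8, 9}  B3 = {1, 4, 5, 7, 9}  B4 = {4, 5, 6, 7, 9}  B5 = {2, 3, 5, 7, 8}
Tree: B1–B2, B2–B3, B2–B4, B1–B5
The largest bag has 5 vertices, giving width 4; this decomposition certifies tw(G) ≤ 4. Conversely, {2, 3, 5, 7, 8} is a clique of size 5, and the vertices of any clique must share a bag in every tree decomposition; so some bag has ≥ 5 vertices and tw(G) ≥ 4. The upper and lower bounds meet at 4, so that is the treewidth.

4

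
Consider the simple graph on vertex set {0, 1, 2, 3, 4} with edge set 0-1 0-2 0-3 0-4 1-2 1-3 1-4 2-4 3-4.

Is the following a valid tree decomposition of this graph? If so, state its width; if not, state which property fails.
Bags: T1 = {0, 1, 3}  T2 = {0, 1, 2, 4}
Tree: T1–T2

No — edge (4,3) lies in no bag.

A tree decomposition must satisfy three properties: every vertex lies in some bag; for every edge, both endpoints lie together in some bag; and for every vertex, the bags containing it form a connected subtree. Here edge (4,3) lies in no bag, so the decomposition is invalid.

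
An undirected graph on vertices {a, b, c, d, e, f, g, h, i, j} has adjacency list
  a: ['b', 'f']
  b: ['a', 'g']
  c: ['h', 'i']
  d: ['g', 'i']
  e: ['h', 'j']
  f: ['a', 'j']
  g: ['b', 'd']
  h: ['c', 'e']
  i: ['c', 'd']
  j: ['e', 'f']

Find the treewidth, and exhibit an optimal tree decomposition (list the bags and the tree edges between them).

Treewidth 2.
Bags: B1 = {e, f, j}  B2 = {e, f, h}  B3 = {c, f, h}  B4 = {c, f, i}  B5 = {d, f, i}  B6 = {d, f, g}  B7 = {b, f, g}  B8 = {a, b, f}
Tree: B1–B2, B2–B3, B3–B4, B4–B5, B5–B6, B6–B7, B7–B8

Every bag has size at most 3, so the width is 3 − 1 = 2 and tw(G) ≤ 2. For the lower bound, G contains the cycle f–j–e–h–c–i–d–g–b–a–f, so G is not a forest; only forests have treewidth ≤ 1, hence tw(G) ≥ 2. Hence tw(G) = 2 exactly.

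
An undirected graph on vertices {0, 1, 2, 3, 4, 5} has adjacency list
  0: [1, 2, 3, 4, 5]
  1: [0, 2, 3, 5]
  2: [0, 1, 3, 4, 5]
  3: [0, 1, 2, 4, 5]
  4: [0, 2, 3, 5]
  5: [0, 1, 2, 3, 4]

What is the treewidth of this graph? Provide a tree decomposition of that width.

Treewidth 4.
One such decomposition:
Bags: B1 = {0, 2, 3, 4, 5}  B2 = {0, 1, 2, 3, 5}
Tree: B1–B2

Every bag has size at most 5, so the width is 5 − 1 = 4 and tw(G) ≤ 4. For the lower bound, the 5 vertices {0, 1, 2, 3, 5} are pairwise adjacent, and any tree decomposition puts a clique entirely inside one bag — forcing width ≥ 4. The upper and lower bounds meet at 4, so that is the treewidth.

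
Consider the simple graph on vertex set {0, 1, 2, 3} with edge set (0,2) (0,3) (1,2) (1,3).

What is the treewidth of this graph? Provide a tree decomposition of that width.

Treewidth 2.
One such decomposition:
Bags: B1 = {0, 1, 2}  B2 = {0, 1, 3}
Tree: B1–B2

The largest bag has 3 vertices, giving width 2; this decomposition certifies tw(G) ≤ 2. For the lower bound, G contains the cycle 1–2–0–3–1, so G is not a forest; only forests have treewidth ≤ 1, hence tw(G) ≥ 2. Combining the bounds, tw(G) = 2.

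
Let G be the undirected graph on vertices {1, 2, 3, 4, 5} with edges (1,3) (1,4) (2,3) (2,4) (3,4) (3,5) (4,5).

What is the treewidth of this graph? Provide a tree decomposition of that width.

The largest bag has 3 vertices, giving width 2; this decomposition certifies tw(G) ≤ 2. Conversely, {1, 3, 4} is a clique of size 3, and the vertices of any clique must share a bag in every tree decomposition; so some bag has ≥ 3 vertices and tw(G) ≥ 2. Therefore the treewidth is 2.

Treewidth 2.
Bags: B1 = {1, 3, 4}  B2 = {2, 3, 4}  B3 = {3, 4, 5}
Tree: B1–B2, B1–B3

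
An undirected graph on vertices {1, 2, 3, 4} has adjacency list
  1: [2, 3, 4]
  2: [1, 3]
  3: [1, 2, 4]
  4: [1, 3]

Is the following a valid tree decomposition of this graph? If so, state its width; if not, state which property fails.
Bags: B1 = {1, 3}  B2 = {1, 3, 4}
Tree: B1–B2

A tree decomposition must satisfy three properties: every vertex lies in some bag; for every edge, both endpoints lie together in some bag; and for every vertex, the bags containing it form a connected subtree. Here vertex 2 appears in no bag, so the decomposition is invalid.

No — vertex 2 appears in no bag.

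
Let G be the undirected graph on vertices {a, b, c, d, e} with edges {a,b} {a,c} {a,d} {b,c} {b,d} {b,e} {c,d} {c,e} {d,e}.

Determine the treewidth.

3

A width-3 tree decomposition is:
Bags: B1 = {b, c, d, e}  B2 = {a, b, c, d}
Tree: B1–B2
The largest bag has 4 vertices, giving width 3; this decomposition certifies tw(G) ≤ 3. On the other hand G contains the 4-clique {b, c, d, e}. A clique must lie in a single bag of any decomposition, so no decomposition can have width below 3. Combining the bounds, tw(G) = 3.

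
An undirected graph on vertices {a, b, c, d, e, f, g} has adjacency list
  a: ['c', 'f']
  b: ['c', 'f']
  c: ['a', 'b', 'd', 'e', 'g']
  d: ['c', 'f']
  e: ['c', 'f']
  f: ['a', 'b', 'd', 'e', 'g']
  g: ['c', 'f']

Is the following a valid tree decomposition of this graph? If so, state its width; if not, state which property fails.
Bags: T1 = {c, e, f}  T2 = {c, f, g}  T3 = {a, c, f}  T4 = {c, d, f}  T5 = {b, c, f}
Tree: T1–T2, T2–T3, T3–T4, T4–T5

Every vertex of G appears in some bag (union = {a, b, c, d, e, f, g}); every edge is covered by a bag; and for each vertex v the set of bags containing v is connected in the bag tree. The decomposition is therefore valid. The largest bag has 3 vertices, so the width is 2.

Yes; width 2.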